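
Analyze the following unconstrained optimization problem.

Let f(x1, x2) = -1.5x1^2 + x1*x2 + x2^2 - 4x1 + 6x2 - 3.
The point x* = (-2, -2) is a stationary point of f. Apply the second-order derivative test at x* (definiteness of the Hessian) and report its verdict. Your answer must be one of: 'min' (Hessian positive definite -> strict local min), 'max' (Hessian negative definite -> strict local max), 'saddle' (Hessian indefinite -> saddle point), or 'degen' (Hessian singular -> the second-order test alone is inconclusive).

Compute the Hessian H = grad^2 f:
  H = [[-3, 1], [1, 2]]
Verify stationarity: grad f(x*) = H x* + g = (0, 0).
Eigenvalues of H: -3.1926, 2.1926.
Eigenvalues have mixed signs, so H is indefinite -> x* is a saddle point.

saddle


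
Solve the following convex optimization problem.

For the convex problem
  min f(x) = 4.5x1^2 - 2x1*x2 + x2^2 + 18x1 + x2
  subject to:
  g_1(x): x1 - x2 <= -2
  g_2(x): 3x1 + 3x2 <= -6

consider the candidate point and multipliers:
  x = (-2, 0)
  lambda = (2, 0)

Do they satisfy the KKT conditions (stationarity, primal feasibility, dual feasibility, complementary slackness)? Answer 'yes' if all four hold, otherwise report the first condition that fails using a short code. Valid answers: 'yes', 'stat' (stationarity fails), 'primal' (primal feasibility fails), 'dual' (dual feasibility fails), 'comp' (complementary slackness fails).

Gradient of f: grad f(x) = Q x + c = (0, 5)
Constraint values g_i(x) = a_i^T x - b_i:
  g_1((-2, 0)) = 0
  g_2((-2, 0)) = 0
Stationarity residual: grad f(x) + sum_i lambda_i a_i = (2, 3)
  -> stationarity FAILS
Primal feasibility (all g_i <= 0): OK
Dual feasibility (all lambda_i >= 0): OK
Complementary slackness (lambda_i * g_i(x) = 0 for all i): OK

Verdict: the first failing condition is stationarity -> stat.

stat


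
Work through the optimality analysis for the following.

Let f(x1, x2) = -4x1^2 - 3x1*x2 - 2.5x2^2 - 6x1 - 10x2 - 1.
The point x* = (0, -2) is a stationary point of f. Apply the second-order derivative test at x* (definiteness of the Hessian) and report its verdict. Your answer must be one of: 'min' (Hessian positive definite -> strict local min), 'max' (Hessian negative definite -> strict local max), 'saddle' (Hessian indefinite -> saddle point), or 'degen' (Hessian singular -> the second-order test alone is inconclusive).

Compute the Hessian H = grad^2 f:
  H = [[-8, -3], [-3, -5]]
Verify stationarity: grad f(x*) = H x* + g = (0, 0).
Eigenvalues of H: -9.8541, -3.1459.
Both eigenvalues < 0, so H is negative definite -> x* is a strict local max.

max


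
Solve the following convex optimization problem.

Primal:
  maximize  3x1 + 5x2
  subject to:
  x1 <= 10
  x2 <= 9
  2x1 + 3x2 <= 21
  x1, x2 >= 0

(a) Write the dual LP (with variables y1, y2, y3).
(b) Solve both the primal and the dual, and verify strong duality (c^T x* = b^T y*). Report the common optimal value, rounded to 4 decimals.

The standard primal-dual pair for 'max c^T x s.t. A x <= b, x >= 0' is:
  Dual:  min b^T y  s.t.  A^T y >= c,  y >= 0.

So the dual LP is:
  minimize  10y1 + 9y2 + 21y3
  subject to:
    y1 + 2y3 >= 3
    y2 + 3y3 >= 5
    y1, y2, y3 >= 0

Solving the primal: x* = (0, 7).
  primal value c^T x* = 35.
Solving the dual: y* = (0, 0, 1.6667).
  dual value b^T y* = 35.
Strong duality: c^T x* = b^T y*. Confirmed.

35


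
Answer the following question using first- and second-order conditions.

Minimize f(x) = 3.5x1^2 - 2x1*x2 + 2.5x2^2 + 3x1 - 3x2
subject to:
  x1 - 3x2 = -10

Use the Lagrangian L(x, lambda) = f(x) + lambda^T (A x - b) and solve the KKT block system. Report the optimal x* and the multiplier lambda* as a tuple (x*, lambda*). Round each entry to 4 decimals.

Form the Lagrangian:
  L(x, lambda) = (1/2) x^T Q x + c^T x + lambda^T (A x - b)
Stationarity (grad_x L = 0): Q x + c + A^T lambda = 0.
Primal feasibility: A x = b.

This gives the KKT block system:
  [ Q   A^T ] [ x     ]   [-c ]
  [ A    0  ] [ lambda ] = [ b ]

Solving the linear system:
  x*      = (-0.1429, 3.2857)
  lambda* = (4.5714)
  f(x*)   = 17.7143

x* = (-0.1429, 3.2857), lambda* = (4.5714)


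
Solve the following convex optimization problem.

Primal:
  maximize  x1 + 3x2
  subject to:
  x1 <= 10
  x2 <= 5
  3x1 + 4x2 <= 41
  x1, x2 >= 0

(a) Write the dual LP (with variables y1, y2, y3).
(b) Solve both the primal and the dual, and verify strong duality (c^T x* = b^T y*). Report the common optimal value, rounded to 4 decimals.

The standard primal-dual pair for 'max c^T x s.t. A x <= b, x >= 0' is:
  Dual:  min b^T y  s.t.  A^T y >= c,  y >= 0.

So the dual LP is:
  minimize  10y1 + 5y2 + 41y3
  subject to:
    y1 + 3y3 >= 1
    y2 + 4y3 >= 3
    y1, y2, y3 >= 0

Solving the primal: x* = (7, 5).
  primal value c^T x* = 22.
Solving the dual: y* = (0, 1.6667, 0.3333).
  dual value b^T y* = 22.
Strong duality: c^T x* = b^T y*. Confirmed.

22


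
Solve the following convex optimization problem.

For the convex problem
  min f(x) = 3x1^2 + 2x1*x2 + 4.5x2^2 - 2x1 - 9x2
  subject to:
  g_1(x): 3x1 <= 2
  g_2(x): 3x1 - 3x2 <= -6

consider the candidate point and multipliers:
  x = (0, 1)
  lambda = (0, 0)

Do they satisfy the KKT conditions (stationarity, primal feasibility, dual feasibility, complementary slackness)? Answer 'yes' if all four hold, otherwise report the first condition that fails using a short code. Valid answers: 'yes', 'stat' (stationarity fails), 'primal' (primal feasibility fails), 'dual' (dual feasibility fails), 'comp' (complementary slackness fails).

Gradient of f: grad f(x) = Q x + c = (0, 0)
Constraint values g_i(x) = a_i^T x - b_i:
  g_1((0, 1)) = -2
  g_2((0, 1)) = 3
Stationarity residual: grad f(x) + sum_i lambda_i a_i = (0, 0)
  -> stationarity OK
Primal feasibility (all g_i <= 0): FAILS
Dual feasibility (all lambda_i >= 0): OK
Complementary slackness (lambda_i * g_i(x) = 0 for all i): OK

Verdict: the first failing condition is primal_feasibility -> primal.

primal


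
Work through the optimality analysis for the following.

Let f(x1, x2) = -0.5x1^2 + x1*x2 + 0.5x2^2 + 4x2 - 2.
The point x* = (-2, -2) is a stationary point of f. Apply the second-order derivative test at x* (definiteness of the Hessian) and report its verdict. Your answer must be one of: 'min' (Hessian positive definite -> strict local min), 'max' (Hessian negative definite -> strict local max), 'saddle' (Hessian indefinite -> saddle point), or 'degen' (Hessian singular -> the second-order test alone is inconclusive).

Compute the Hessian H = grad^2 f:
  H = [[-1, 1], [1, 1]]
Verify stationarity: grad f(x*) = H x* + g = (0, 0).
Eigenvalues of H: -1.4142, 1.4142.
Eigenvalues have mixed signs, so H is indefinite -> x* is a saddle point.

saddle


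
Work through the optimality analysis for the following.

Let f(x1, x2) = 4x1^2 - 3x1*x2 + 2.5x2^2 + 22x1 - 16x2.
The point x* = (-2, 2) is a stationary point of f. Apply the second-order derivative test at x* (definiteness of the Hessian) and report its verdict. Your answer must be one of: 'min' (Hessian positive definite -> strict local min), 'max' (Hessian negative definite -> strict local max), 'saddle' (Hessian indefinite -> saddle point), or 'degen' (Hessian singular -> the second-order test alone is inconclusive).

Compute the Hessian H = grad^2 f:
  H = [[8, -3], [-3, 5]]
Verify stationarity: grad f(x*) = H x* + g = (0, 0).
Eigenvalues of H: 3.1459, 9.8541.
Both eigenvalues > 0, so H is positive definite -> x* is a strict local min.

min


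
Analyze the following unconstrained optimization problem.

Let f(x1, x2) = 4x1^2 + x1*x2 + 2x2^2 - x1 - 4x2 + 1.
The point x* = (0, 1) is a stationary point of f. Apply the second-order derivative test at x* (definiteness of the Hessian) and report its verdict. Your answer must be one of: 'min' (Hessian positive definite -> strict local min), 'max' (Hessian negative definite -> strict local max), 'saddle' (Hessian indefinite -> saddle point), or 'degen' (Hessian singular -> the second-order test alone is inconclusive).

Compute the Hessian H = grad^2 f:
  H = [[8, 1], [1, 4]]
Verify stationarity: grad f(x*) = H x* + g = (0, 0).
Eigenvalues of H: 3.7639, 8.2361.
Both eigenvalues > 0, so H is positive definite -> x* is a strict local min.

min


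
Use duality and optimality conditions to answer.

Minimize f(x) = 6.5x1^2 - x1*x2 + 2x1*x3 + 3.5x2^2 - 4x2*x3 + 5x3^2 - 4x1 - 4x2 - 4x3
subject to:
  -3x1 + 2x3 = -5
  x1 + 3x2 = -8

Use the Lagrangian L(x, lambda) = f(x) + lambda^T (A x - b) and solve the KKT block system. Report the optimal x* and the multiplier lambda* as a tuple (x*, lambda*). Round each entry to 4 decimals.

Form the Lagrangian:
  L(x, lambda) = (1/2) x^T Q x + c^T x + lambda^T (A x - b)
Stationarity (grad_x L = 0): Q x + c + A^T lambda = 0.
Primal feasibility: A x = b.

This gives the KKT block system:
  [ Q   A^T ] [ x     ]   [-c ]
  [ A    0  ] [ lambda ] = [ b ]

Solving the linear system:
  x*      = (0.6308, -2.8769, -1.5538)
  lambda* = (3.3846, 6.1846)
  f(x*)   = 40.8

x* = (0.6308, -2.8769, -1.5538), lambda* = (3.3846, 6.1846)


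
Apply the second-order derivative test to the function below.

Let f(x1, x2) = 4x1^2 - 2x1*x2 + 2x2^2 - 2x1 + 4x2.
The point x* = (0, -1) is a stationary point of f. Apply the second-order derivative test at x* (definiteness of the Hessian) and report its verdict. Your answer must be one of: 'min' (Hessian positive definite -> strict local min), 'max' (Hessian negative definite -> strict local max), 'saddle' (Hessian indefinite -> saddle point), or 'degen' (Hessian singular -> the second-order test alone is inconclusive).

Compute the Hessian H = grad^2 f:
  H = [[8, -2], [-2, 4]]
Verify stationarity: grad f(x*) = H x* + g = (0, 0).
Eigenvalues of H: 3.1716, 8.8284.
Both eigenvalues > 0, so H is positive definite -> x* is a strict local min.

min


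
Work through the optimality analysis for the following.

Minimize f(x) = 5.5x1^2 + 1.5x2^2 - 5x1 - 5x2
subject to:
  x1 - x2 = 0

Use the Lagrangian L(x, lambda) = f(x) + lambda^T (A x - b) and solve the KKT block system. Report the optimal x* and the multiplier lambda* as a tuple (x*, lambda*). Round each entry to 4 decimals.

Form the Lagrangian:
  L(x, lambda) = (1/2) x^T Q x + c^T x + lambda^T (A x - b)
Stationarity (grad_x L = 0): Q x + c + A^T lambda = 0.
Primal feasibility: A x = b.

This gives the KKT block system:
  [ Q   A^T ] [ x     ]   [-c ]
  [ A    0  ] [ lambda ] = [ b ]

Solving the linear system:
  x*      = (0.7143, 0.7143)
  lambda* = (-2.8571)
  f(x*)   = -3.5714

x* = (0.7143, 0.7143), lambda* = (-2.8571)


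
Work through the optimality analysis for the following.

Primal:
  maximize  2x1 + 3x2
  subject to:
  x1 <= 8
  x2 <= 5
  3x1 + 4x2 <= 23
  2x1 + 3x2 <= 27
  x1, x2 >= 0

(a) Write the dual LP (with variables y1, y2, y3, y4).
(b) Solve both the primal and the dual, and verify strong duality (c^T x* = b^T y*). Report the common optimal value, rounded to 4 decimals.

The standard primal-dual pair for 'max c^T x s.t. A x <= b, x >= 0' is:
  Dual:  min b^T y  s.t.  A^T y >= c,  y >= 0.

So the dual LP is:
  minimize  8y1 + 5y2 + 23y3 + 27y4
  subject to:
    y1 + 3y3 + 2y4 >= 2
    y2 + 4y3 + 3y4 >= 3
    y1, y2, y3, y4 >= 0

Solving the primal: x* = (1, 5).
  primal value c^T x* = 17.
Solving the dual: y* = (0, 0.3333, 0.6667, 0).
  dual value b^T y* = 17.
Strong duality: c^T x* = b^T y*. Confirmed.

17


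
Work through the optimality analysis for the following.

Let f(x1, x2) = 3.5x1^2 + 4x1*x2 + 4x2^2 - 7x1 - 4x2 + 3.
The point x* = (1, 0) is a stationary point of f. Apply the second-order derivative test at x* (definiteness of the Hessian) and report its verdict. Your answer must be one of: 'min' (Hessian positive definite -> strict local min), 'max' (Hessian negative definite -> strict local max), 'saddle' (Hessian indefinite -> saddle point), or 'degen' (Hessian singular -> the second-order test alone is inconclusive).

Compute the Hessian H = grad^2 f:
  H = [[7, 4], [4, 8]]
Verify stationarity: grad f(x*) = H x* + g = (0, 0).
Eigenvalues of H: 3.4689, 11.5311.
Both eigenvalues > 0, so H is positive definite -> x* is a strict local min.

min


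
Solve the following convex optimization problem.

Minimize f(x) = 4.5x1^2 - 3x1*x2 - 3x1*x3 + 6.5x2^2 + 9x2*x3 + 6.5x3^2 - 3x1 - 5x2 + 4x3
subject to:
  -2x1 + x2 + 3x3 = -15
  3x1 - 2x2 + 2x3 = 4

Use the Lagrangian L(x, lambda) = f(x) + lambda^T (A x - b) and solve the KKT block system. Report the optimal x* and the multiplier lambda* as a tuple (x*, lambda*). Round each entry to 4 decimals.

Form the Lagrangian:
  L(x, lambda) = (1/2) x^T Q x + c^T x + lambda^T (A x - b)
Stationarity (grad_x L = 0): Q x + c + A^T lambda = 0.
Primal feasibility: A x = b.

This gives the KKT block system:
  [ Q   A^T ] [ x     ]   [-c ]
  [ A    0  ] [ lambda ] = [ b ]

Solving the linear system:
  x*      = (4.2181, 1.6043, -2.7227)
  lambda* = (12.7283, -4.2871)
  f(x*)   = 88.2528

x* = (4.2181, 1.6043, -2.7227), lambda* = (12.7283, -4.2871)


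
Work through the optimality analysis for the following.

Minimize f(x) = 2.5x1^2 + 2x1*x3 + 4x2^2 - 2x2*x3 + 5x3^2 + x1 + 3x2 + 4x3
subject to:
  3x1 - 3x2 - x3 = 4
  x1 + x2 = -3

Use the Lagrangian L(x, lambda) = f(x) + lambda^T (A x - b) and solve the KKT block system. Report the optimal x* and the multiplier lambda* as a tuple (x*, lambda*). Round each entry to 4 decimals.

Form the Lagrangian:
  L(x, lambda) = (1/2) x^T Q x + c^T x + lambda^T (A x - b)
Stationarity (grad_x L = 0): Q x + c + A^T lambda = 0.
Primal feasibility: A x = b.

This gives the KKT block system:
  [ Q   A^T ] [ x     ]   [-c ]
  [ A    0  ] [ lambda ] = [ b ]

Solving the linear system:
  x*      = (-0.9549, -2.0451, -0.7292)
  lambda* = (-1.1116, 8.5677)
  f(x*)   = 10.0713

x* = (-0.9549, -2.0451, -0.7292), lambda* = (-1.1116, 8.5677)


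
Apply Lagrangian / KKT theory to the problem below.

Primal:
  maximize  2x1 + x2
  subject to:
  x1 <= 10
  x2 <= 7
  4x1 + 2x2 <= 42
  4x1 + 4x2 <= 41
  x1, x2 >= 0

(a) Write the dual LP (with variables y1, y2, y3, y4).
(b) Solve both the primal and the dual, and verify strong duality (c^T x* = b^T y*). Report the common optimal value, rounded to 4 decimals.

The standard primal-dual pair for 'max c^T x s.t. A x <= b, x >= 0' is:
  Dual:  min b^T y  s.t.  A^T y >= c,  y >= 0.

So the dual LP is:
  minimize  10y1 + 7y2 + 42y3 + 41y4
  subject to:
    y1 + 4y3 + 4y4 >= 2
    y2 + 2y3 + 4y4 >= 1
    y1, y2, y3, y4 >= 0

Solving the primal: x* = (10, 0.25).
  primal value c^T x* = 20.25.
Solving the dual: y* = (1, 0, 0, 0.25).
  dual value b^T y* = 20.25.
Strong duality: c^T x* = b^T y*. Confirmed.

20.25


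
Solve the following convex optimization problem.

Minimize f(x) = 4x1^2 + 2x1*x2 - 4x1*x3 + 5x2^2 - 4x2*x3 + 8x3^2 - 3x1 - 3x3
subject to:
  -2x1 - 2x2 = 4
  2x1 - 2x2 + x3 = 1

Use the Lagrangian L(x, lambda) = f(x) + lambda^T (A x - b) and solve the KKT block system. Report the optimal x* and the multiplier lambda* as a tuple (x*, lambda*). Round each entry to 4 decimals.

Form the Lagrangian:
  L(x, lambda) = (1/2) x^T Q x + c^T x + lambda^T (A x - b)
Stationarity (grad_x L = 0): Q x + c + A^T lambda = 0.
Primal feasibility: A x = b.

This gives the KKT block system:
  [ Q   A^T ] [ x     ]   [-c ]
  [ A    0  ] [ lambda ] = [ b ]

Solving the linear system:
  x*      = (-0.6852, -1.3148, -0.2593)
  lambda* = (-5.8889, -0.8519)
  f(x*)   = 13.6204

x* = (-0.6852, -1.3148, -0.2593), lambda* = (-5.8889, -0.8519)


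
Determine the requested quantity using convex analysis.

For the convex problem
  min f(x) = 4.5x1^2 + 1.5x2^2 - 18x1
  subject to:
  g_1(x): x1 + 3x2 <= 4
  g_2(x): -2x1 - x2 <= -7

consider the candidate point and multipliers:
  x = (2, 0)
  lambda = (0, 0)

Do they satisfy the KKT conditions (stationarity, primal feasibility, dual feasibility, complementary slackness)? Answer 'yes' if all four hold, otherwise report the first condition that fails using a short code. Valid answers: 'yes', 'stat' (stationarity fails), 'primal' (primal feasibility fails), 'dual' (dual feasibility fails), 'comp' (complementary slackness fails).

Gradient of f: grad f(x) = Q x + c = (0, 0)
Constraint values g_i(x) = a_i^T x - b_i:
  g_1((2, 0)) = -2
  g_2((2, 0)) = 3
Stationarity residual: grad f(x) + sum_i lambda_i a_i = (0, 0)
  -> stationarity OK
Primal feasibility (all g_i <= 0): FAILS
Dual feasibility (all lambda_i >= 0): OK
Complementary slackness (lambda_i * g_i(x) = 0 for all i): OK

Verdict: the first failing condition is primal_feasibility -> primal.

primal


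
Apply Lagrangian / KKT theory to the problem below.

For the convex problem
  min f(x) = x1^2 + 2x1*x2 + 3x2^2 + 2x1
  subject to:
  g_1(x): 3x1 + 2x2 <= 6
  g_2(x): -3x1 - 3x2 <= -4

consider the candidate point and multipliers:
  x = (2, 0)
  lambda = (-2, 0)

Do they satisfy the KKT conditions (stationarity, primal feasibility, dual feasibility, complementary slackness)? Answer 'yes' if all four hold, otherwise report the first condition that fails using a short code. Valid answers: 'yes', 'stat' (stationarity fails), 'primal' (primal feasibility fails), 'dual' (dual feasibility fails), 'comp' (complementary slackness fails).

Gradient of f: grad f(x) = Q x + c = (6, 4)
Constraint values g_i(x) = a_i^T x - b_i:
  g_1((2, 0)) = 0
  g_2((2, 0)) = -2
Stationarity residual: grad f(x) + sum_i lambda_i a_i = (0, 0)
  -> stationarity OK
Primal feasibility (all g_i <= 0): OK
Dual feasibility (all lambda_i >= 0): FAILS
Complementary slackness (lambda_i * g_i(x) = 0 for all i): OK

Verdict: the first failing condition is dual_feasibility -> dual.

dual


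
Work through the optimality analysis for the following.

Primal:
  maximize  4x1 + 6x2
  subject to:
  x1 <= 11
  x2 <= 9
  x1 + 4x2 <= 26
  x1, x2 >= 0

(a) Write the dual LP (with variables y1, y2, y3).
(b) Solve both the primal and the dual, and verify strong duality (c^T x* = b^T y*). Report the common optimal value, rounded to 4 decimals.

The standard primal-dual pair for 'max c^T x s.t. A x <= b, x >= 0' is:
  Dual:  min b^T y  s.t.  A^T y >= c,  y >= 0.

So the dual LP is:
  minimize  11y1 + 9y2 + 26y3
  subject to:
    y1 + y3 >= 4
    y2 + 4y3 >= 6
    y1, y2, y3 >= 0

Solving the primal: x* = (11, 3.75).
  primal value c^T x* = 66.5.
Solving the dual: y* = (2.5, 0, 1.5).
  dual value b^T y* = 66.5.
Strong duality: c^T x* = b^T y*. Confirmed.

66.5


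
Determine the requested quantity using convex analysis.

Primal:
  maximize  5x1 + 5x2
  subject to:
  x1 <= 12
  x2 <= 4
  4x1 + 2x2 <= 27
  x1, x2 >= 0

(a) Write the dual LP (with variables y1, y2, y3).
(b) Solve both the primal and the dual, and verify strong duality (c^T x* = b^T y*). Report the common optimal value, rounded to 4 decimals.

The standard primal-dual pair for 'max c^T x s.t. A x <= b, x >= 0' is:
  Dual:  min b^T y  s.t.  A^T y >= c,  y >= 0.

So the dual LP is:
  minimize  12y1 + 4y2 + 27y3
  subject to:
    y1 + 4y3 >= 5
    y2 + 2y3 >= 5
    y1, y2, y3 >= 0

Solving the primal: x* = (4.75, 4).
  primal value c^T x* = 43.75.
Solving the dual: y* = (0, 2.5, 1.25).
  dual value b^T y* = 43.75.
Strong duality: c^T x* = b^T y*. Confirmed.

43.75


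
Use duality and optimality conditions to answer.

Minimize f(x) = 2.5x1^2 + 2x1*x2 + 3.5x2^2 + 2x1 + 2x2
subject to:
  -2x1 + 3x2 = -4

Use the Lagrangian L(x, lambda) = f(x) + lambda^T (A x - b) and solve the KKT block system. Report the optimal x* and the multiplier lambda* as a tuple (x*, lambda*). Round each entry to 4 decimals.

Form the Lagrangian:
  L(x, lambda) = (1/2) x^T Q x + c^T x + lambda^T (A x - b)
Stationarity (grad_x L = 0): Q x + c + A^T lambda = 0.
Primal feasibility: A x = b.

This gives the KKT block system:
  [ Q   A^T ] [ x     ]   [-c ]
  [ A    0  ] [ lambda ] = [ b ]

Solving the linear system:
  x*      = (0.5155, -0.9897)
  lambda* = (1.299)
  f(x*)   = 2.1237

x* = (0.5155, -0.9897), lambda* = (1.299)


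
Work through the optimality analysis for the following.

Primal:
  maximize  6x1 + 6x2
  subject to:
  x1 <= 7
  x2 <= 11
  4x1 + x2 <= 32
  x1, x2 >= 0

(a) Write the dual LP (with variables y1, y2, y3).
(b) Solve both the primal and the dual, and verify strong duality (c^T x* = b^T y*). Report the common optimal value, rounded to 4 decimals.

The standard primal-dual pair for 'max c^T x s.t. A x <= b, x >= 0' is:
  Dual:  min b^T y  s.t.  A^T y >= c,  y >= 0.

So the dual LP is:
  minimize  7y1 + 11y2 + 32y3
  subject to:
    y1 + 4y3 >= 6
    y2 + y3 >= 6
    y1, y2, y3 >= 0

Solving the primal: x* = (5.25, 11).
  primal value c^T x* = 97.5.
Solving the dual: y* = (0, 4.5, 1.5).
  dual value b^T y* = 97.5.
Strong duality: c^T x* = b^T y*. Confirmed.

97.5


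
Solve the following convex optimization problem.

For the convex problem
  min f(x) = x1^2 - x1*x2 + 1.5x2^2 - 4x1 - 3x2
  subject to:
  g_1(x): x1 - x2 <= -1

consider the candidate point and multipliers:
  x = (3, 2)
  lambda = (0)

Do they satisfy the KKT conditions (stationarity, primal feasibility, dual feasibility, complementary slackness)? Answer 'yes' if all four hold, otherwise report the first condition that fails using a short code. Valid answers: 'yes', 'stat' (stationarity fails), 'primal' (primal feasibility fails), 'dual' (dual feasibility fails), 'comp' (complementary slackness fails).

Gradient of f: grad f(x) = Q x + c = (0, 0)
Constraint values g_i(x) = a_i^T x - b_i:
  g_1((3, 2)) = 2
Stationarity residual: grad f(x) + sum_i lambda_i a_i = (0, 0)
  -> stationarity OK
Primal feasibility (all g_i <= 0): FAILS
Dual feasibility (all lambda_i >= 0): OK
Complementary slackness (lambda_i * g_i(x) = 0 for all i): OK

Verdict: the first failing condition is primal_feasibility -> primal.

primal


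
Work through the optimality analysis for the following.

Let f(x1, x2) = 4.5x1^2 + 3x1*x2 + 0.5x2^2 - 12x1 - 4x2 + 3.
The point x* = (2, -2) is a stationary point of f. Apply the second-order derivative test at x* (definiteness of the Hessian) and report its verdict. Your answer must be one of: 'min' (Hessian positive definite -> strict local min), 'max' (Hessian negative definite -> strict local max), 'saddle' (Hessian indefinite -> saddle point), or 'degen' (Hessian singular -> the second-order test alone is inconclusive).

Compute the Hessian H = grad^2 f:
  H = [[9, 3], [3, 1]]
Verify stationarity: grad f(x*) = H x* + g = (0, 0).
Eigenvalues of H: 0, 10.
H has a zero eigenvalue (singular; positive semidefinite but not definite), so H is neither positive definite, negative definite, nor indefinite. The second-order test alone is inconclusive -> degen.
(Indeed, f is constant along the null direction of H through x*, so x* is not a strict local extremum.)

degen


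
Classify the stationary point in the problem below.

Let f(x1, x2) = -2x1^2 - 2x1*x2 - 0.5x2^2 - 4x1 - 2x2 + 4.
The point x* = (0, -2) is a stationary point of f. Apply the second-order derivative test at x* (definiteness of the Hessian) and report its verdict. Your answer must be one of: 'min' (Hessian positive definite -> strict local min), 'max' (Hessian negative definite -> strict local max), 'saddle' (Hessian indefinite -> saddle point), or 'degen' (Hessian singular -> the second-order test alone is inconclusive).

Compute the Hessian H = grad^2 f:
  H = [[-4, -2], [-2, -1]]
Verify stationarity: grad f(x*) = H x* + g = (0, 0).
Eigenvalues of H: -5, 0.
H has a zero eigenvalue (singular; negative semidefinite but not definite), so H is neither positive definite, negative definite, nor indefinite. The second-order test alone is inconclusive -> degen.
(Indeed, f is constant along the null direction of H through x*, so x* is not a strict local extremum.)

degen


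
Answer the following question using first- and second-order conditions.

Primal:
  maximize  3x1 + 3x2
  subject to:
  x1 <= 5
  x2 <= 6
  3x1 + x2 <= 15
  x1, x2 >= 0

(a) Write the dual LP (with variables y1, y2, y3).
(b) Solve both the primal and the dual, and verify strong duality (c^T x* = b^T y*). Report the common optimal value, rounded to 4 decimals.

The standard primal-dual pair for 'max c^T x s.t. A x <= b, x >= 0' is:
  Dual:  min b^T y  s.t.  A^T y >= c,  y >= 0.

So the dual LP is:
  minimize  5y1 + 6y2 + 15y3
  subject to:
    y1 + 3y3 >= 3
    y2 + y3 >= 3
    y1, y2, y3 >= 0

Solving the primal: x* = (3, 6).
  primal value c^T x* = 27.
Solving the dual: y* = (0, 2, 1).
  dual value b^T y* = 27.
Strong duality: c^T x* = b^T y*. Confirmed.

27


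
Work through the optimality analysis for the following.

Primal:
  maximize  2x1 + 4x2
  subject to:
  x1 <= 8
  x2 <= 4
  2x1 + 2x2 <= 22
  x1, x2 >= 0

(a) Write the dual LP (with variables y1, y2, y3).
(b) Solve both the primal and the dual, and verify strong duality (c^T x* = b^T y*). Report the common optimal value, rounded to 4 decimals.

The standard primal-dual pair for 'max c^T x s.t. A x <= b, x >= 0' is:
  Dual:  min b^T y  s.t.  A^T y >= c,  y >= 0.

So the dual LP is:
  minimize  8y1 + 4y2 + 22y3
  subject to:
    y1 + 2y3 >= 2
    y2 + 2y3 >= 4
    y1, y2, y3 >= 0

Solving the primal: x* = (7, 4).
  primal value c^T x* = 30.
Solving the dual: y* = (0, 2, 1).
  dual value b^T y* = 30.
Strong duality: c^T x* = b^T y*. Confirmed.

30


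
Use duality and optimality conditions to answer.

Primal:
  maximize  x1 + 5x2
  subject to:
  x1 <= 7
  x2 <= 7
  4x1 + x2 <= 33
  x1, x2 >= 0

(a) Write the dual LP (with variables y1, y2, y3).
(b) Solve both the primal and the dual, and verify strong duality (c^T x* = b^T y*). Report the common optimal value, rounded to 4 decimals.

The standard primal-dual pair for 'max c^T x s.t. A x <= b, x >= 0' is:
  Dual:  min b^T y  s.t.  A^T y >= c,  y >= 0.

So the dual LP is:
  minimize  7y1 + 7y2 + 33y3
  subject to:
    y1 + 4y3 >= 1
    y2 + y3 >= 5
    y1, y2, y3 >= 0

Solving the primal: x* = (6.5, 7).
  primal value c^T x* = 41.5.
Solving the dual: y* = (0, 4.75, 0.25).
  dual value b^T y* = 41.5.
Strong duality: c^T x* = b^T y*. Confirmed.

41.5


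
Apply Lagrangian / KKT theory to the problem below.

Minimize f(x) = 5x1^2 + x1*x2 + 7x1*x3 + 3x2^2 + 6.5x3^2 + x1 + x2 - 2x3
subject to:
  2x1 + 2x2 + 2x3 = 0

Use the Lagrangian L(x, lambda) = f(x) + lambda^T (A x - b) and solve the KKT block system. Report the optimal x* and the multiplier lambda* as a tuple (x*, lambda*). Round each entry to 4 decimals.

Form the Lagrangian:
  L(x, lambda) = (1/2) x^T Q x + c^T x + lambda^T (A x - b)
Stationarity (grad_x L = 0): Q x + c + A^T lambda = 0.
Primal feasibility: A x = b.

This gives the KKT block system:
  [ Q   A^T ] [ x     ]   [-c ]
  [ A    0  ] [ lambda ] = [ b ]

Solving the linear system:
  x*      = (-0.2951, -0.0492, 0.3443)
  lambda* = (-0.2049)
  f(x*)   = -0.5164

x* = (-0.2951, -0.0492, 0.3443), lambda* = (-0.2049)


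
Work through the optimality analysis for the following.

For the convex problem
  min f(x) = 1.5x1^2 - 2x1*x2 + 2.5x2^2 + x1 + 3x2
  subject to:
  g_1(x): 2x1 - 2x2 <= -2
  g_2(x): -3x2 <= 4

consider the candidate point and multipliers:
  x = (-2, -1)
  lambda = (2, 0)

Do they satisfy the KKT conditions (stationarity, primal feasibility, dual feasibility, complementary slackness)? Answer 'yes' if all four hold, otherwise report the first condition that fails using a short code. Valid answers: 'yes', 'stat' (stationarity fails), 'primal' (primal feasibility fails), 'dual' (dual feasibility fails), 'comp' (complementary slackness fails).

Gradient of f: grad f(x) = Q x + c = (-3, 2)
Constraint values g_i(x) = a_i^T x - b_i:
  g_1((-2, -1)) = 0
  g_2((-2, -1)) = -1
Stationarity residual: grad f(x) + sum_i lambda_i a_i = (1, -2)
  -> stationarity FAILS
Primal feasibility (all g_i <= 0): OK
Dual feasibility (all lambda_i >= 0): OK
Complementary slackness (lambda_i * g_i(x) = 0 for all i): OK

Verdict: the first failing condition is stationarity -> stat.

stat


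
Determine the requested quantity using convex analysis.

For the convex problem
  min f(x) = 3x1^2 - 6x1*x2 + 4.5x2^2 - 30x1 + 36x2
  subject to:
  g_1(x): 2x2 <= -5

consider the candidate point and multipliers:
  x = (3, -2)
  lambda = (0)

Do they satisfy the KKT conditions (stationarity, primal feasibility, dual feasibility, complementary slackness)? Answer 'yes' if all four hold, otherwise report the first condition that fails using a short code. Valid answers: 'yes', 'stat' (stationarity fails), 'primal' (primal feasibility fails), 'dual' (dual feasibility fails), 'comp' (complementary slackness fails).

Gradient of f: grad f(x) = Q x + c = (0, 0)
Constraint values g_i(x) = a_i^T x - b_i:
  g_1((3, -2)) = 1
Stationarity residual: grad f(x) + sum_i lambda_i a_i = (0, 0)
  -> stationarity OK
Primal feasibility (all g_i <= 0): FAILS
Dual feasibility (all lambda_i >= 0): OK
Complementary slackness (lambda_i * g_i(x) = 0 for all i): OK

Verdict: the first failing condition is primal_feasibility -> primal.

primal


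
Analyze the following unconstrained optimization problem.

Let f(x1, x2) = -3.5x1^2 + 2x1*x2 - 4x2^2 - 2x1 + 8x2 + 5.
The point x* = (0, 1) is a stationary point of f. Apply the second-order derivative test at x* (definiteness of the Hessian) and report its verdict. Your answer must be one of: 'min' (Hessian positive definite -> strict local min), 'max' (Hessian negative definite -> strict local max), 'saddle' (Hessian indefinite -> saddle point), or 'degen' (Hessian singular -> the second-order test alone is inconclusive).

Compute the Hessian H = grad^2 f:
  H = [[-7, 2], [2, -8]]
Verify stationarity: grad f(x*) = H x* + g = (0, 0).
Eigenvalues of H: -9.5616, -5.4384.
Both eigenvalues < 0, so H is negative definite -> x* is a strict local max.

max


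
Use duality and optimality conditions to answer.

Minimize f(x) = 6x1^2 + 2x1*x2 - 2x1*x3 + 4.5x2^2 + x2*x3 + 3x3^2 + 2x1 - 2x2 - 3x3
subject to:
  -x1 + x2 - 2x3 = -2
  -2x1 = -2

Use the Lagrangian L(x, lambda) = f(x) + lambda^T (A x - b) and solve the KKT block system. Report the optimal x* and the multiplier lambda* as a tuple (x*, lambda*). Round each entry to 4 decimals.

Form the Lagrangian:
  L(x, lambda) = (1/2) x^T Q x + c^T x + lambda^T (A x - b)
Stationarity (grad_x L = 0): Q x + c + A^T lambda = 0.
Primal feasibility: A x = b.

This gives the KKT block system:
  [ Q   A^T ] [ x     ]   [-c ]
  [ A    0  ] [ lambda ] = [ b ]

Solving the linear system:
  x*      = (1, 0.0435, 0.5217)
  lambda* = (-0.913, 6.9783)
  f(x*)   = 6.2391

x* = (1, 0.0435, 0.5217), lambda* = (-0.913, 6.9783)


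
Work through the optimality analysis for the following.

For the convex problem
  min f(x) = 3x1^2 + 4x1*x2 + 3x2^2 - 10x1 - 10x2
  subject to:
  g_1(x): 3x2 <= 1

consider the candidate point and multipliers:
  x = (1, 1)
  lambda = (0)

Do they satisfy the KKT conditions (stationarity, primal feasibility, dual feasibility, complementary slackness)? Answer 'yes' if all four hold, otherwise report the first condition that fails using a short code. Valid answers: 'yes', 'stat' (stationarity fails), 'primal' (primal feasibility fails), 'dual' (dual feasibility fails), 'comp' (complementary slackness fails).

Gradient of f: grad f(x) = Q x + c = (0, 0)
Constraint values g_i(x) = a_i^T x - b_i:
  g_1((1, 1)) = 2
Stationarity residual: grad f(x) + sum_i lambda_i a_i = (0, 0)
  -> stationarity OK
Primal feasibility (all g_i <= 0): FAILS
Dual feasibility (all lambda_i >= 0): OK
Complementary slackness (lambda_i * g_i(x) = 0 for all i): OK

Verdict: the first failing condition is primal_feasibility -> primal.

primal


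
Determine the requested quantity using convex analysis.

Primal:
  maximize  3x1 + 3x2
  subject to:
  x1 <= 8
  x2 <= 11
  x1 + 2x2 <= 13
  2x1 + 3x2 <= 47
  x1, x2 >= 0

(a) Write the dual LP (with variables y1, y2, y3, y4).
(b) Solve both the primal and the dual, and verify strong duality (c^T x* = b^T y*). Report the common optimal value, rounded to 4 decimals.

The standard primal-dual pair for 'max c^T x s.t. A x <= b, x >= 0' is:
  Dual:  min b^T y  s.t.  A^T y >= c,  y >= 0.

So the dual LP is:
  minimize  8y1 + 11y2 + 13y3 + 47y4
  subject to:
    y1 + y3 + 2y4 >= 3
    y2 + 2y3 + 3y4 >= 3
    y1, y2, y3, y4 >= 0

Solving the primal: x* = (8, 2.5).
  primal value c^T x* = 31.5.
Solving the dual: y* = (1.5, 0, 1.5, 0).
  dual value b^T y* = 31.5.
Strong duality: c^T x* = b^T y*. Confirmed.

31.5


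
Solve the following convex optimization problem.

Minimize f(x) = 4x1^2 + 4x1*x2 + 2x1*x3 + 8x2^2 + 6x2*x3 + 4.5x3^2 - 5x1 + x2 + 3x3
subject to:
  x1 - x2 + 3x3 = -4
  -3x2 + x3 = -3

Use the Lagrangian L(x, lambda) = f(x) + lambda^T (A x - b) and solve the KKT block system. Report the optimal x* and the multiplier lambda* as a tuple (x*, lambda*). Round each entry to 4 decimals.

Form the Lagrangian:
  L(x, lambda) = (1/2) x^T Q x + c^T x + lambda^T (A x - b)
Stationarity (grad_x L = 0): Q x + c + A^T lambda = 0.
Primal feasibility: A x = b.

This gives the KKT block system:
  [ Q   A^T ] [ x     ]   [-c ]
  [ A    0  ] [ lambda ] = [ b ]

Solving the linear system:
  x*      = (0.5299, 0.5588, -1.3237)
  lambda* = (1.1732, 0.9814)
  f(x*)   = 0.7876

x* = (0.5299, 0.5588, -1.3237), lambda* = (1.1732, 0.9814)


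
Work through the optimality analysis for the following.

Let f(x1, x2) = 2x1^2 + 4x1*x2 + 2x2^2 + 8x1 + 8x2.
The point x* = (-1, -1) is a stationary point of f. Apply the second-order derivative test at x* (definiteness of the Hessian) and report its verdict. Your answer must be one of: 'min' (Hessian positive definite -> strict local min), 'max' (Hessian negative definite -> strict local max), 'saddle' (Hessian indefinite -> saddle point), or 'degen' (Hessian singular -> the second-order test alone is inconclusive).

Compute the Hessian H = grad^2 f:
  H = [[4, 4], [4, 4]]
Verify stationarity: grad f(x*) = H x* + g = (0, 0).
Eigenvalues of H: 0, 8.
H has a zero eigenvalue (singular; positive semidefinite but not definite), so H is neither positive definite, negative definite, nor indefinite. The second-order test alone is inconclusive -> degen.
(Indeed, f is constant along the null direction of H through x*, so x* is not a strict local extremum.)

degen


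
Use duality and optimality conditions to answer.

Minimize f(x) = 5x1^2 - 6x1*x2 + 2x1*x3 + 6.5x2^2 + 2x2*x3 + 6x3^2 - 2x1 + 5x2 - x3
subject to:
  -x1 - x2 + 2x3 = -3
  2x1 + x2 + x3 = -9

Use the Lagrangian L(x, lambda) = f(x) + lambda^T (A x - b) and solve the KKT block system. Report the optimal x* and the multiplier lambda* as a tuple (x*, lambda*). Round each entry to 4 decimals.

Form the Lagrangian:
  L(x, lambda) = (1/2) x^T Q x + c^T x + lambda^T (A x - b)
Stationarity (grad_x L = 0): Q x + c + A^T lambda = 0.
Primal feasibility: A x = b.

This gives the KKT block system:
  [ Q   A^T ] [ x     ]   [-c ]
  [ A    0  ] [ lambda ] = [ b ]

Solving the linear system:
  x*      = (-2.239, -1.2683, -3.2537)
  lambda* = (14.1659, 18.7268)
  f(x*)   = 106.2146

x* = (-2.239, -1.2683, -3.2537), lambda* = (14.1659, 18.7268)


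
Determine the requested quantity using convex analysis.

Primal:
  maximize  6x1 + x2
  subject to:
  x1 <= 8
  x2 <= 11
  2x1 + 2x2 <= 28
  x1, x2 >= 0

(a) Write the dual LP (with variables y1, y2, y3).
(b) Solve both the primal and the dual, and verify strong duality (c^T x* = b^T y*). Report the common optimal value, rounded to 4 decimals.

The standard primal-dual pair for 'max c^T x s.t. A x <= b, x >= 0' is:
  Dual:  min b^T y  s.t.  A^T y >= c,  y >= 0.

So the dual LP is:
  minimize  8y1 + 11y2 + 28y3
  subject to:
    y1 + 2y3 >= 6
    y2 + 2y3 >= 1
    y1, y2, y3 >= 0

Solving the primal: x* = (8, 6).
  primal value c^T x* = 54.
Solving the dual: y* = (5, 0, 0.5).
  dual value b^T y* = 54.
Strong duality: c^T x* = b^T y*. Confirmed.

54


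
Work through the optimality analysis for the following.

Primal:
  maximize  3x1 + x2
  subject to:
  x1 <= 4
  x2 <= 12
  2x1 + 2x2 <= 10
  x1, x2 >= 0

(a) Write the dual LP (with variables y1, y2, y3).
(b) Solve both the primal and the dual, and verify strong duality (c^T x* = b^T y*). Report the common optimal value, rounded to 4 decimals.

The standard primal-dual pair for 'max c^T x s.t. A x <= b, x >= 0' is:
  Dual:  min b^T y  s.t.  A^T y >= c,  y >= 0.

So the dual LP is:
  minimize  4y1 + 12y2 + 10y3
  subject to:
    y1 + 2y3 >= 3
    y2 + 2y3 >= 1
    y1, y2, y3 >= 0

Solving the primal: x* = (4, 1).
  primal value c^T x* = 13.
Solving the dual: y* = (2, 0, 0.5).
  dual value b^T y* = 13.
Strong duality: c^T x* = b^T y*. Confirmed.

13


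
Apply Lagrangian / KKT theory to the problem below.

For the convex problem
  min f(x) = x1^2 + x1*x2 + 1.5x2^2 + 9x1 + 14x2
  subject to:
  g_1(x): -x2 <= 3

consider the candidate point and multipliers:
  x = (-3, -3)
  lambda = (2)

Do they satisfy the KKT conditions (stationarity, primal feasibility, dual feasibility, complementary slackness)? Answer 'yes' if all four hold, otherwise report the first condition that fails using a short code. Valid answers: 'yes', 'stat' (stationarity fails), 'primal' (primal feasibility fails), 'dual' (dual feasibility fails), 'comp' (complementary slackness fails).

Gradient of f: grad f(x) = Q x + c = (0, 2)
Constraint values g_i(x) = a_i^T x - b_i:
  g_1((-3, -3)) = 0
Stationarity residual: grad f(x) + sum_i lambda_i a_i = (0, 0)
  -> stationarity OK
Primal feasibility (all g_i <= 0): OK
Dual feasibility (all lambda_i >= 0): OK
Complementary slackness (lambda_i * g_i(x) = 0 for all i): OK

Verdict: yes, KKT holds.

yes


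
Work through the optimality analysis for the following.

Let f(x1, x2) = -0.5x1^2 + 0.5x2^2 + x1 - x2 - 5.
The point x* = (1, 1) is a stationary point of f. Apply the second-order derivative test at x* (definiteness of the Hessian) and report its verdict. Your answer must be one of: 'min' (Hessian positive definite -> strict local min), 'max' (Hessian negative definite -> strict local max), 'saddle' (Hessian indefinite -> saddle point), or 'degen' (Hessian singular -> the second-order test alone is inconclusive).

Compute the Hessian H = grad^2 f:
  H = [[-1, 0], [0, 1]]
Verify stationarity: grad f(x*) = H x* + g = (0, 0).
Eigenvalues of H: -1, 1.
Eigenvalues have mixed signs, so H is indefinite -> x* is a saddle point.

saddle


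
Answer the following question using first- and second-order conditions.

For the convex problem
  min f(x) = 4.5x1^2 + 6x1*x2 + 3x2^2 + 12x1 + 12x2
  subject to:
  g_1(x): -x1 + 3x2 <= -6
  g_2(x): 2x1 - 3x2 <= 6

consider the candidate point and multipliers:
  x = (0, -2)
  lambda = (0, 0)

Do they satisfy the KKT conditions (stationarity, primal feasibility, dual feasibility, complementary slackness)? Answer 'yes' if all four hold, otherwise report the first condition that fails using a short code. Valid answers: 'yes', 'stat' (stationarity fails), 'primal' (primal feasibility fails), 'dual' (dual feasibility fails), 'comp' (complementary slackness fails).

Gradient of f: grad f(x) = Q x + c = (0, 0)
Constraint values g_i(x) = a_i^T x - b_i:
  g_1((0, -2)) = 0
  g_2((0, -2)) = 0
Stationarity residual: grad f(x) + sum_i lambda_i a_i = (0, 0)
  -> stationarity OK
Primal feasibility (all g_i <= 0): OK
Dual feasibility (all lambda_i >= 0): OK
Complementary slackness (lambda_i * g_i(x) = 0 for all i): OK

Verdict: yes, KKT holds.

yes


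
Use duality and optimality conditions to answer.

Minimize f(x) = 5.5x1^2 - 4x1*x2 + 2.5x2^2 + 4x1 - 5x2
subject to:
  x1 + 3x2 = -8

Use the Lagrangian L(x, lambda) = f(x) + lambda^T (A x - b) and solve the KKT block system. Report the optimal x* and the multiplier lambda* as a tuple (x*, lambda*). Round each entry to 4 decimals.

Form the Lagrangian:
  L(x, lambda) = (1/2) x^T Q x + c^T x + lambda^T (A x - b)
Stationarity (grad_x L = 0): Q x + c + A^T lambda = 0.
Primal feasibility: A x = b.

This gives the KKT block system:
  [ Q   A^T ] [ x     ]   [-c ]
  [ A    0  ] [ lambda ] = [ b ]

Solving the linear system:
  x*      = (-1.4609, -2.1797)
  lambda* = (3.3516)
  f(x*)   = 15.9336

x* = (-1.4609, -2.1797), lambda* = (3.3516)


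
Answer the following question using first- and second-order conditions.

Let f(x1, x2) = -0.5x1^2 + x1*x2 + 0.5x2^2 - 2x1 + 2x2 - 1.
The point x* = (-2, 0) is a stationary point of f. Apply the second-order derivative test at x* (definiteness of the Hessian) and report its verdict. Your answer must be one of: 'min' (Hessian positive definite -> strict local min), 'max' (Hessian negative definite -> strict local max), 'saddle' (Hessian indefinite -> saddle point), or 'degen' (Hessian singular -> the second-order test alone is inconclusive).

Compute the Hessian H = grad^2 f:
  H = [[-1, 1], [1, 1]]
Verify stationarity: grad f(x*) = H x* + g = (0, 0).
Eigenvalues of H: -1.4142, 1.4142.
Eigenvalues have mixed signs, so H is indefinite -> x* is a saddle point.

saddle
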